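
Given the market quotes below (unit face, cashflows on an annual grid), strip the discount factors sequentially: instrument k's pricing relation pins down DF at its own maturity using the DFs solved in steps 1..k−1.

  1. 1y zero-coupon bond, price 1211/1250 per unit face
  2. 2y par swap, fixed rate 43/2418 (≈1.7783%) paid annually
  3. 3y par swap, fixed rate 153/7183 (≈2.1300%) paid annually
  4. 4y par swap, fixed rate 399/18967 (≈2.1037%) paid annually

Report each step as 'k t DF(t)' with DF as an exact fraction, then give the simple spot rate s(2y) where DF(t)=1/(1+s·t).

1 1 1211/1250
2 2 1207/1250
3 3 2347/2500
4 4 4601/5000
s(2y) = (1/(1207/1250) − 1)/(2) = 43/2414 ≈ 1.7813%

step 1 [1y] zero: DF = P = 1211/1250 ≈ 0.968800
step 2 [2y] swap r/1=43/2418: DF=(1 − 43/2418·(0.968800))/(1+43/2418) = 1207/1250 ≈ 0.965600
step 3 [3y] swap r/1=153/7183: DF=(1 − 153/7183·(0.968800+0.965600))/(1+153/7183) = 2347/2500 ≈ 0.938800
step 4 [4y] swap r/1=399/18967: DF=(1 − 399/18967·(0.968800+0.965600+0.938800))/(1+399/18967) = 4601/5000 ≈ 0.920200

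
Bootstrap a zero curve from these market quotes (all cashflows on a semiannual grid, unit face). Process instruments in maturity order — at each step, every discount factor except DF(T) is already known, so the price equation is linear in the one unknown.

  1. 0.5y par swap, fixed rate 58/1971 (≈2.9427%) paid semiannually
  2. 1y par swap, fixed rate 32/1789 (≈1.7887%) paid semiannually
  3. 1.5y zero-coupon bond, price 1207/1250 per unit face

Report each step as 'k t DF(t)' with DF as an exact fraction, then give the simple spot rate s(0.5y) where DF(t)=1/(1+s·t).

step 1 [0.5y] swap r/2=29/1971: DF=(1 − 29/1971·(0))/(1+29/1971) = 1971/2000 ≈ 0.985500
step 2 [1y] swap r/2=16/1789: DF=(1 − 16/1789·(0.985500))/(1+16/1789) = 614/625 ≈ 0.982400
step 3 [1.5y] zero: DF = P = 1207/1250 ≈ 0.965600

1 1/2 1971/2000
2 1 614/625
3 3/2 1207/1250
s(0.5y) = (1/(1971/2000) − 1)/(1/2) = 58/1971 ≈ 2.9427%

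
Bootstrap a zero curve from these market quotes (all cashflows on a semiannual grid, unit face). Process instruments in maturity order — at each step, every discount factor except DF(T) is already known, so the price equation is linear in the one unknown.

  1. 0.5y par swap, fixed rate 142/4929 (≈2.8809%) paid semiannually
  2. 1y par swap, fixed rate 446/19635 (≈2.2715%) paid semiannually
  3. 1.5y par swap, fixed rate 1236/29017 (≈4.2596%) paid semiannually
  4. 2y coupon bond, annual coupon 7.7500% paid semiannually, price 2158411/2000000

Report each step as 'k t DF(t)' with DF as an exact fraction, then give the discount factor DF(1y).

1 1/2 4929/5000
2 1 9777/10000
3 3/2 4691/5000
4 2 9307/10000
DF(1y) = 9777/10000 ≈ 0.977700

step 1 [0.5y] swap r/2=71/4929: DF=(1 − 71/4929·(0))/(1+71/4929) = 4929/5000 ≈ 0.985800
step 2 [1y] swap r/2=223/19635: DF=(1 − 223/19635·(0.985800))/(1+223/19635) = 9777/10000 ≈ 0.977700
step 3 [1.5y] swap r/2=618/29017: DF=(1 − 618/29017·(0.985800+0.977700))/(1+618/29017) = 4691/5000 ≈ 0.938200
step 4 [2y] bond c/2=31/800: DF=(2158411/2000000 − 31/800·(0.985800+0.977700+0.938200))/(1+31/800) = 9307/10000 ≈ 0.930700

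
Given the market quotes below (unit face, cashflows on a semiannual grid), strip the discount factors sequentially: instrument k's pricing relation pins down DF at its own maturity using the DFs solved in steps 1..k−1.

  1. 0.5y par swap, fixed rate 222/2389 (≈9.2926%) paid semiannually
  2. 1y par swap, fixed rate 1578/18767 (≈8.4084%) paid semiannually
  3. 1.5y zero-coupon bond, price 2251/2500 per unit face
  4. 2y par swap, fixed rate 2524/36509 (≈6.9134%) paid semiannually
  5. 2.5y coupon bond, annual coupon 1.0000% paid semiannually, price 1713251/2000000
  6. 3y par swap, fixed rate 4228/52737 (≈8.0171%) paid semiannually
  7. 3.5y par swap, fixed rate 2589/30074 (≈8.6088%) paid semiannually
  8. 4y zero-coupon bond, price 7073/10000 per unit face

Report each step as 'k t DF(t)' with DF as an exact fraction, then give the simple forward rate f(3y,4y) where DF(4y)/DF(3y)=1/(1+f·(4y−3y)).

1 1/2 2389/2500
2 1 9211/10000
3 3/2 2251/2500
4 2 4369/5000
5 5/2 4171/5000
6 3 3943/5000
7 7/2 7411/10000
8 4 7073/10000
f(3y,4y) = ((3943/5000)/(7073/10000) − 1)/(1) = 813/7073 ≈ 11.4944%

step 1 [0.5y] swap r/2=111/2389: DF=(1 − 111/2389·(0))/(1+111/2389) = 2389/2500 ≈ 0.955600
step 2 [1y] swap r/2=789/18767: DF=(1 − 789/18767·(0.955600))/(1+789/18767) = 9211/10000 ≈ 0.921100
step 3 [1.5y] zero: DF = P = 2251/2500 ≈ 0.900400
step 4 [2y] swap r/2=1262/36509: DF=(1 − 1262/36509·(0.955600+0.921100+0.900400))/(1+1262/36509) = 4369/5000 ≈ 0.873800
step 5 [2.5y] bond c/2=1/200: DF=(1713251/2000000 − 1/200·(0.955600+0.921100+0.900400+0.873800))/(1+1/200) = 4171/5000 ≈ 0.834200
step 6 [3y] swap r/2=2114/52737: DF=(1 − 2114/52737·(0.955600+0.921100+0.900400+0.873800+0.834200))/(1+2114/52737) = 3943/5000 ≈ 0.788600
step 7 [3.5y] swap r/2=2589/60148: DF=(1 − 2589/60148·(0.955600+0.921100+0.900400+0.873800+0.834200+0.788600))/(1+2589/60148) = 7411/10000 ≈ 0.741100
step 8 [4y] zero: DF = P = 7073/10000 ≈ 0.707300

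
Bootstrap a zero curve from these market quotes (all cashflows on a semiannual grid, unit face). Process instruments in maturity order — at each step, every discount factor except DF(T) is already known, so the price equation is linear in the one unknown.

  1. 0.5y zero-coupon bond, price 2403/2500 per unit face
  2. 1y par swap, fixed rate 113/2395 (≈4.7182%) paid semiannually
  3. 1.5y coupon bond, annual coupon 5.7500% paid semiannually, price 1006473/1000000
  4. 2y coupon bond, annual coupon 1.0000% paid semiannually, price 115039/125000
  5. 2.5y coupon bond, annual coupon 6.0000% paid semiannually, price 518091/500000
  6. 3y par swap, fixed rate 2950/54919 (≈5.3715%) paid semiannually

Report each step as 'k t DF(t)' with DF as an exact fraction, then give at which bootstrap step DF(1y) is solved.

step 1 [0.5y] zero: DF = P = 2403/2500 ≈ 0.961200
step 2 [1y] swap r/2=113/4790: DF=(1 − 113/4790·(0.961200))/(1+113/4790) = 2387/2500 ≈ 0.954800
step 3 [1.5y] bond c/2=23/800: DF=(1006473/1000000 − 23/800·(0.961200+0.954800))/(1+23/800) = 578/625 ≈ 0.924800
step 4 [2y] bond c/2=1/200: DF=(115039/125000 − 1/200·(0.961200+0.954800+0.924800))/(1+1/200) = 1127/1250 ≈ 0.901600
step 5 [2.5y] bond c/2=3/100: DF=(518091/500000 − 3/100·(0.961200+0.954800+0.924800+0.901600))/(1+3/100) = 897/1000 ≈ 0.897000
step 6 [3y] swap r/2=1475/54919: DF=(1 − 1475/54919·(0.961200+0.954800+0.924800+0.901600+0.897000))/(1+1475/54919) = 341/400 ≈ 0.852500

1 1/2 2403/2500
2 1 2387/2500
3 3/2 578/625
4 2 1127/1250
5 5/2 897/1000
6 3 341/400
DF(1y) is solved at step 2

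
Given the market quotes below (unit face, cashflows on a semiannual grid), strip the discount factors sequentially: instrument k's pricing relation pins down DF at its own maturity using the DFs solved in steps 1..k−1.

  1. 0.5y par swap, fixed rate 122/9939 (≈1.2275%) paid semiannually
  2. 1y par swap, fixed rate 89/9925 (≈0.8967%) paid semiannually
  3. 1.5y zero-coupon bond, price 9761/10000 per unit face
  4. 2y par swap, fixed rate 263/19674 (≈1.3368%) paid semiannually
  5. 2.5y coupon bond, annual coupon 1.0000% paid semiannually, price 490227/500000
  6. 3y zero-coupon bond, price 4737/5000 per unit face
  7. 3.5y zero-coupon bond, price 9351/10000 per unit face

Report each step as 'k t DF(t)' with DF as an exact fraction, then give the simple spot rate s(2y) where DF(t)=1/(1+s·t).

1 1/2 9939/10000
2 1 9911/10000
3 3/2 9761/10000
4 2 9737/10000
5 5/2 239/250
6 3 4737/5000
7 7/2 9351/10000
s(2y) = (1/(9737/10000) − 1)/(2) = 263/19474 ≈ 1.3505%

step 1 [0.5y] swap r/2=61/9939: DF=(1 − 61/9939·(0))/(1+61/9939) = 9939/10000 ≈ 0.993900
step 2 [1y] swap r/2=89/19850: DF=(1 − 89/19850·(0.993900))/(1+89/19850) = 9911/10000 ≈ 0.991100
step 3 [1.5y] zero: DF = P = 9761/10000 ≈ 0.976100
step 4 [2y] swap r/2=263/39348: DF=(1 − 263/39348·(0.993900+0.991100+0.976100))/(1+263/39348) = 9737/10000 ≈ 0.973700
step 5 [2.5y] bond c/2=1/200: DF=(490227/500000 − 1/200·(0.993900+0.991100+0.976100+0.973700))/(1+1/200) = 239/250 ≈ 0.956000
step 6 [3y] zero: DF = P = 4737/5000 ≈ 0.947400
step 7 [3.5y] zero: DF = P = 9351/10000 ≈ 0.935100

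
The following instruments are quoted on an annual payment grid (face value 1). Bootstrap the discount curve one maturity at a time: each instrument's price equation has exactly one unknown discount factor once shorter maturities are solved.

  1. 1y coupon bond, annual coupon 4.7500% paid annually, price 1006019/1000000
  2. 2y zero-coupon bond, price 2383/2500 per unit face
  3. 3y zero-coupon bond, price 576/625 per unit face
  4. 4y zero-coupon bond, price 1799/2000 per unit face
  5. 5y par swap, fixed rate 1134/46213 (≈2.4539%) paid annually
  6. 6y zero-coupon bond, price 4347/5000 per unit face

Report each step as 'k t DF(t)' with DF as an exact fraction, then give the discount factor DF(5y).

1 1 2401/2500
2 2 2383/2500
3 3 576/625
4 4 1799/2000
5 5 4433/5000
6 6 4347/5000
DF(5y) = 4433/5000 ≈ 0.886600

step 1 [1y] bond c/1=19/400: DF=(1006019/1000000 − 19/400·(0))/(1+19/400) = 2401/2500 ≈ 0.960400
step 2 [2y] zero: DF = P = 2383/2500 ≈ 0.953200
step 3 [3y] zero: DF = P = 576/625 ≈ 0.921600
step 4 [4y] zero: DF = P = 1799/2000 ≈ 0.899500
step 5 [5y] swap r/1=1134/46213: DF=(1 − 1134/46213·(0.960400+0.953200+0.921600+0.899500))/(1+1134/46213) = 4433/5000 ≈ 0.886600
step 6 [6y] zero: DF = P = 4347/5000 ≈ 0.869400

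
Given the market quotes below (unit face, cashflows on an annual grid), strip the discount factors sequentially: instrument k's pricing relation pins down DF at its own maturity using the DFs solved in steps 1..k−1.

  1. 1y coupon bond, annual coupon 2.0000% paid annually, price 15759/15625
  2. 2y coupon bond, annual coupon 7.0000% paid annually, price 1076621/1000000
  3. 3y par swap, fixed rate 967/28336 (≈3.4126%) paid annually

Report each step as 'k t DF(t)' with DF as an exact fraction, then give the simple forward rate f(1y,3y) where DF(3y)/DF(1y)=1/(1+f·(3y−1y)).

step 1 [1y] bond c/1=1/50: DF=(15759/15625 − 1/50·(0))/(1+1/50) = 618/625 ≈ 0.988800
step 2 [2y] bond c/1=7/100: DF=(1076621/1000000 − 7/100·(0.988800))/(1+7/100) = 1883/2000 ≈ 0.941500
step 3 [3y] swap r/1=967/28336: DF=(1 − 967/28336·(0.988800+0.941500))/(1+967/28336) = 9033/10000 ≈ 0.903300

1 1 618/625
2 2 1883/2000
3 3 9033/10000
f(1y,3y) = ((618/625)/(9033/10000) − 1)/(2) = 285/6022 ≈ 4.7326%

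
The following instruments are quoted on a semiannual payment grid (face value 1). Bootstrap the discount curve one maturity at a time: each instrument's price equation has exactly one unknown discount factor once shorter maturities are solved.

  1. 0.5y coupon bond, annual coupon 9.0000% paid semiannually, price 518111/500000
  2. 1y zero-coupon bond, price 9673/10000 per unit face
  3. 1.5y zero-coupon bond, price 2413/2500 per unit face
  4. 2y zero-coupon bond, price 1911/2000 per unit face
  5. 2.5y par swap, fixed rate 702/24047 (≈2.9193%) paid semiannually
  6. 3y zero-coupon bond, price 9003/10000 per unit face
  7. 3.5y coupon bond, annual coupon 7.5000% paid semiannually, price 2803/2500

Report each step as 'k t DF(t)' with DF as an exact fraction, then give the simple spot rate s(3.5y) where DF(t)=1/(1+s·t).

step 1 [0.5y] bond c/2=9/200: DF=(518111/500000 − 9/200·(0))/(1+9/200) = 2479/2500 ≈ 0.991600
step 2 [1y] zero: DF = P = 9673/10000 ≈ 0.967300
step 3 [1.5y] zero: DF = P = 2413/2500 ≈ 0.965200
step 4 [2y] zero: DF = P = 1911/2000 ≈ 0.955500
step 5 [2.5y] swap r/2=351/24047: DF=(1 − 351/24047·(0.991600+0.967300+0.965200+0.955500))/(1+351/24047) = 4649/5000 ≈ 0.929800
step 6 [3y] zero: DF = P = 9003/10000 ≈ 0.900300
step 7 [3.5y] bond c/2=3/80: DF=(2803/2500 − 3/80·(0.991600+0.967300+0.965200+0.955500+0.929800+0.900300))/(1+3/80) = 8743/10000 ≈ 0.874300

1 1/2 2479/2500
2 1 9673/10000
3 3/2 2413/2500
4 2 1911/2000
5 5/2 4649/5000
6 3 9003/10000
7 7/2 8743/10000
s(3.5y) = (1/(8743/10000) − 1)/(7/2) = 2514/61201 ≈ 4.1078%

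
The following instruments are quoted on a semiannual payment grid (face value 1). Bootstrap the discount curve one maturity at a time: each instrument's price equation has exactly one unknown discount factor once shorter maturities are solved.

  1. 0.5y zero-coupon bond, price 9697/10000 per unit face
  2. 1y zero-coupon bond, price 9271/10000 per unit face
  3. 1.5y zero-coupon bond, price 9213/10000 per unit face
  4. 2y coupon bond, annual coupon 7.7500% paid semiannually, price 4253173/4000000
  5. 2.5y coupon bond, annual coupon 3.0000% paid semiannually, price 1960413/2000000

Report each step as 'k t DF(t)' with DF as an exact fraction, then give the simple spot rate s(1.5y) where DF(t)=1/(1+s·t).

1 1/2 9697/10000
2 1 9271/10000
3 3/2 9213/10000
4 2 1837/2000
5 5/2 1821/2000
s(1.5y) = (1/(9213/10000) − 1)/(3/2) = 1574/27639 ≈ 5.6949%

step 1 [0.5y] zero: DF = P = 9697/10000 ≈ 0.969700
step 2 [1y] zero: DF = P = 9271/10000 ≈ 0.927100
step 3 [1.5y] zero: DF = P = 9213/10000 ≈ 0.921300
step 4 [2y] bond c/2=31/800: DF=(4253173/4000000 − 31/800·(0.969700+0.927100+0.921300))/(1+31/800) = 1837/2000 ≈ 0.918500
step 5 [2.5y] bond c/2=3/200: DF=(1960413/2000000 − 3/200·(0.969700+0.927100+0.921300+0.918500))/(1+3/200) = 1821/2000 ≈ 0.910500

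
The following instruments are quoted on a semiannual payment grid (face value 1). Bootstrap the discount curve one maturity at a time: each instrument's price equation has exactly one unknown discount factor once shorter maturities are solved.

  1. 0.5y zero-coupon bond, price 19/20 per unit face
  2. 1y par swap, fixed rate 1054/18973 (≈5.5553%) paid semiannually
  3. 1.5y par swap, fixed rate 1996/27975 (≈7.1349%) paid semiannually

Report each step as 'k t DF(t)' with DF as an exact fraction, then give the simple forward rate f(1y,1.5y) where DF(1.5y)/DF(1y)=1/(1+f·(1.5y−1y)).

step 1 [0.5y] zero: DF = P = 19/20 ≈ 0.950000
step 2 [1y] swap r/2=527/18973: DF=(1 − 527/18973·(0.950000))/(1+527/18973) = 9473/10000 ≈ 0.947300
step 3 [1.5y] swap r/2=998/27975: DF=(1 − 998/27975·(0.950000+0.947300))/(1+998/27975) = 4501/5000 ≈ 0.900200

1 1/2 19/20
2 1 9473/10000
3 3/2 4501/5000
f(1y,1.5y) = ((9473/10000)/(4501/5000) − 1)/(1/2) = 471/4501 ≈ 10.4643%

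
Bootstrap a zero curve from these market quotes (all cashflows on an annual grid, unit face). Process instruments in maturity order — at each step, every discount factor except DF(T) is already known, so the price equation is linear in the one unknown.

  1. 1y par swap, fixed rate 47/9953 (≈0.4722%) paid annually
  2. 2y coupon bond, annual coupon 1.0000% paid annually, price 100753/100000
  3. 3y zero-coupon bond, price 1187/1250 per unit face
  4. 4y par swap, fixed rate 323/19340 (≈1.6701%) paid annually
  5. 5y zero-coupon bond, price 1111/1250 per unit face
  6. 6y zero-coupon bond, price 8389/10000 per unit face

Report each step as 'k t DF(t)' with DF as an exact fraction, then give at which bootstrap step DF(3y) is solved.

1 1 9953/10000
2 2 9877/10000
3 3 1187/1250
4 4 4677/5000
5 5 1111/1250
6 6 8389/10000
DF(3y) is solved at step 3

step 1 [1y] swap r/1=47/9953: DF=(1 − 47/9953·(0))/(1+47/9953) = 9953/10000 ≈ 0.995300
step 2 [2y] bond c/1=1/100: DF=(100753/100000 − 1/100·(0.995300))/(1+1/100) = 9877/10000 ≈ 0.987700
step 3 [3y] zero: DF = P = 1187/1250 ≈ 0.949600
step 4 [4y] swap r/1=323/19340: DF=(1 − 323/19340·(0.995300+0.987700+0.949600))/(1+323/19340) = 4677/5000 ≈ 0.935400
step 5 [5y] zero: DF = P = 1111/1250 ≈ 0.888800
step 6 [6y] zero: DF = P = 8389/10000 ≈ 0.838900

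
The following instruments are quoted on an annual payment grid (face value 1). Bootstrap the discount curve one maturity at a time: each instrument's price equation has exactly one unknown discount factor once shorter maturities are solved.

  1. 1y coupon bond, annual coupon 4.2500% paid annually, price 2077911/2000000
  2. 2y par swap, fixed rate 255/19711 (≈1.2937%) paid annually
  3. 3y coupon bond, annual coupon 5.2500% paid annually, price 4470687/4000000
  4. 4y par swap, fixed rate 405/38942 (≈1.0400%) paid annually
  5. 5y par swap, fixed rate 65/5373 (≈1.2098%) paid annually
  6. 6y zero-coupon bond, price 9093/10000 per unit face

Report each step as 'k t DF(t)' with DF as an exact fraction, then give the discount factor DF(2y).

step 1 [1y] bond c/1=17/400: DF=(2077911/2000000 − 17/400·(0))/(1+17/400) = 4983/5000 ≈ 0.996600
step 2 [2y] swap r/1=255/19711: DF=(1 − 255/19711·(0.996600))/(1+255/19711) = 1949/2000 ≈ 0.974500
step 3 [3y] bond c/1=21/400: DF=(4470687/4000000 − 21/400·(0.996600+0.974500))/(1+21/400) = 2409/2500 ≈ 0.963600
step 4 [4y] swap r/1=405/38942: DF=(1 − 405/38942·(0.996600+0.974500+0.963600))/(1+405/38942) = 1919/2000 ≈ 0.959500
step 5 [5y] swap r/1=65/5373: DF=(1 − 65/5373·(0.996600+0.974500+0.963600+0.959500))/(1+65/5373) = 1883/2000 ≈ 0.941500
step 6 [6y] zero: DF = P = 9093/10000 ≈ 0.909300

1 1 4983/5000
2 2 1949/2000
3 3 2409/2500
4 4 1919/2000
5 5 1883/2000
6 6 9093/10000
DF(2y) = 1949/2000 ≈ 0.974500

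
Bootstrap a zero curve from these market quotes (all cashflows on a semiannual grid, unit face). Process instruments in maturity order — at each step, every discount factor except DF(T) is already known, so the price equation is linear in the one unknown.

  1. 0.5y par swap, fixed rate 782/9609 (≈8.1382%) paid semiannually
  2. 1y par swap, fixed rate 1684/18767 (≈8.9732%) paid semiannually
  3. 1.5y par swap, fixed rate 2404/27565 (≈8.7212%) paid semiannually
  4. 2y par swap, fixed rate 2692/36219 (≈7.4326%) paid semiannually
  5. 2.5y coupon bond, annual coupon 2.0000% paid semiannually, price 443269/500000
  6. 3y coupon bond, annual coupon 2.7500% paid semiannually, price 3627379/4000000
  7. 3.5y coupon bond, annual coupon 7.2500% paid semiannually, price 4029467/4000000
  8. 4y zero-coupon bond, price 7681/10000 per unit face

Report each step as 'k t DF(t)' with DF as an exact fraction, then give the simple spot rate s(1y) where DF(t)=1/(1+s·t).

1 1/2 9609/10000
2 1 4579/5000
3 3/2 4399/5000
4 2 4327/5000
5 5/2 8419/10000
6 3 417/500
7 7/2 1967/2500
8 4 7681/10000
s(1y) = (1/(4579/5000) − 1)/(1) = 421/4579 ≈ 9.1941%

step 1 [0.5y] swap r/2=391/9609: DF=(1 − 391/9609·(0))/(1+391/9609) = 9609/10000 ≈ 0.960900
step 2 [1y] swap r/2=842/18767: DF=(1 − 842/18767·(0.960900))/(1+842/18767) = 4579/5000 ≈ 0.915800
step 3 [1.5y] swap r/2=1202/27565: DF=(1 − 1202/27565·(0.960900+0.915800))/(1+1202/27565) = 4399/5000 ≈ 0.879800
step 4 [2y] swap r/2=1346/36219: DF=(1 − 1346/36219·(0.960900+0.915800+0.879800))/(1+1346/36219) = 4327/5000 ≈ 0.865400
step 5 [2.5y] bond c/2=1/100: DF=(443269/500000 − 1/100·(0.960900+0.915800+0.879800+0.865400))/(1+1/100) = 8419/10000 ≈ 0.841900
step 6 [3y] bond c/2=11/800: DF=(3627379/4000000 − 11/800·(0.960900+0.915800+0.879800+0.865400+0.841900))/(1+11/800) = 417/500 ≈ 0.834000
step 7 [3.5y] bond c/2=29/800: DF=(4029467/4000000 − 29/800·(0.960900+0.915800+0.879800+0.865400+0.841900+0.834000))/(1+29/800) = 1967/2500 ≈ 0.786800
step 8 [4y] zero: DF = P = 7681/10000 ≈ 0.768100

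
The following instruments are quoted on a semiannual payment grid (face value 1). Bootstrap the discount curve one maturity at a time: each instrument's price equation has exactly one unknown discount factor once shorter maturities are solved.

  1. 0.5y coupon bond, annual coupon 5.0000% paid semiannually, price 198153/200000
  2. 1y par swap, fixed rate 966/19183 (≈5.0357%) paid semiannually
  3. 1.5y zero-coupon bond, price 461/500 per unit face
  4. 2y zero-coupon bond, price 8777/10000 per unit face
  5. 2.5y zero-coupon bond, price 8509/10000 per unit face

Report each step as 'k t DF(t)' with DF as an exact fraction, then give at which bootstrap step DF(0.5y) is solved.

step 1 [0.5y] bond c/2=1/40: DF=(198153/200000 − 1/40·(0))/(1+1/40) = 4833/5000 ≈ 0.966600
step 2 [1y] swap r/2=483/19183: DF=(1 − 483/19183·(0.966600))/(1+483/19183) = 9517/10000 ≈ 0.951700
step 3 [1.5y] zero: DF = P = 461/500 ≈ 0.922000
step 4 [2y] zero: DF = P = 8777/10000 ≈ 0.877700
step 5 [2.5y] zero: DF = P = 8509/10000 ≈ 0.850900

1 1/2 4833/5000
2 1 9517/10000
3 3/2 461/500
4 2 8777/10000
5 5/2 8509/10000
DF(0.5y) is solved at step 1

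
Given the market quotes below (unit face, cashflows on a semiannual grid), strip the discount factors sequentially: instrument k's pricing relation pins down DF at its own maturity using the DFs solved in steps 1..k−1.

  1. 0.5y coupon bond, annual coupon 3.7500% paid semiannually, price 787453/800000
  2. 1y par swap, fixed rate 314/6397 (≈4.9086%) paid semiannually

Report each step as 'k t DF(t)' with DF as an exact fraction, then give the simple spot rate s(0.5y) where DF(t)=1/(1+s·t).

1 1/2 4831/5000
2 1 9529/10000
s(0.5y) = (1/(4831/5000) − 1)/(1/2) = 338/4831 ≈ 6.9965%

step 1 [0.5y] bond c/2=3/160: DF=(787453/800000 − 3/160·(0))/(1+3/160) = 4831/5000 ≈ 0.966200
step 2 [1y] swap r/2=157/6397: DF=(1 − 157/6397·(0.966200))/(1+157/6397) = 9529/10000 ≈ 0.952900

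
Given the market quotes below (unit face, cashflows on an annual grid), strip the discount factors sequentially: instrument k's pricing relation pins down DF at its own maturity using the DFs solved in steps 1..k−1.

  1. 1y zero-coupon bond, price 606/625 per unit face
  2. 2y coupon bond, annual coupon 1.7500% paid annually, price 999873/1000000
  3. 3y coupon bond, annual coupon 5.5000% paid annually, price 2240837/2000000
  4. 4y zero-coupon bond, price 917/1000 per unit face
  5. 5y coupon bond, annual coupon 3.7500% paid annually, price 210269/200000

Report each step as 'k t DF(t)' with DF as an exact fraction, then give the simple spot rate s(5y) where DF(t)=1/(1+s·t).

1 1 606/625
2 2 483/500
3 3 9611/10000
4 4 917/1000
5 5 1751/2000
s(5y) = (1/(1751/2000) − 1)/(5) = 249/8755 ≈ 2.8441%

step 1 [1y] zero: DF = P = 606/625 ≈ 0.969600
step 2 [2y] bond c/1=7/400: DF=(999873/1000000 − 7/400·(0.969600))/(1+7/400) = 483/500 ≈ 0.966000
step 3 [3y] bond c/1=11/200: DF=(2240837/2000000 − 11/200·(0.969600+0.966000))/(1+11/200) = 9611/10000 ≈ 0.961100
step 4 [4y] zero: DF = P = 917/1000 ≈ 0.917000
step 5 [5y] bond c/1=3/80: DF=(210269/200000 − 3/80·(0.969600+0.966000+0.961100+0.917000))/(1+3/80) = 1751/2000 ≈ 0.875500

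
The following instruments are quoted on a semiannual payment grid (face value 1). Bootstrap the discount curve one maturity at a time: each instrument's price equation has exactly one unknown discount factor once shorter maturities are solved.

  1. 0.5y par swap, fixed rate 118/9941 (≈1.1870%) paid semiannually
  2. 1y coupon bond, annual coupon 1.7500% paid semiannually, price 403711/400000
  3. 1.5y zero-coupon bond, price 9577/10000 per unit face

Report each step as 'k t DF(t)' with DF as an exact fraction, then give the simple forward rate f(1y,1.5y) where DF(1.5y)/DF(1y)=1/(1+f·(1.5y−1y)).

1 1/2 9941/10000
2 1 9919/10000
3 3/2 9577/10000
f(1y,1.5y) = ((9919/10000)/(9577/10000) − 1)/(1/2) = 684/9577 ≈ 7.1421%

step 1 [0.5y] swap r/2=59/9941: DF=(1 − 59/9941·(0))/(1+59/9941) = 9941/10000 ≈ 0.994100
step 2 [1y] bond c/2=7/800: DF=(403711/400000 − 7/800·(0.994100))/(1+7/800) = 9919/10000 ≈ 0.991900
step 3 [1.5y] zero: DF = P = 9577/10000 ≈ 0.957700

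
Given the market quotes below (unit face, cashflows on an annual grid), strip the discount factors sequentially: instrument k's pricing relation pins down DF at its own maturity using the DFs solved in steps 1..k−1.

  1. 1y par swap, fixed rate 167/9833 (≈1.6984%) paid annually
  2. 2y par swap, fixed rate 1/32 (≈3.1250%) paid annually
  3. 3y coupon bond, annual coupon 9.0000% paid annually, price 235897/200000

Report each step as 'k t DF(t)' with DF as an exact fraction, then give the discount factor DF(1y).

1 1 9833/10000
2 2 9399/10000
3 3 9233/10000
DF(1y) = 9833/10000 ≈ 0.983300

step 1 [1y] swap r/1=167/9833: DF=(1 − 167/9833·(0))/(1+167/9833) = 9833/10000 ≈ 0.983300
step 2 [2y] swap r/1=1/32: DF=(1 − 1/32·(0.983300))/(1+1/32) = 9399/10000 ≈ 0.939900
step 3 [3y] bond c/1=9/100: DF=(235897/200000 − 9/100·(0.983300+0.939900))/(1+9/100) = 9233/10000 ≈ 0.923300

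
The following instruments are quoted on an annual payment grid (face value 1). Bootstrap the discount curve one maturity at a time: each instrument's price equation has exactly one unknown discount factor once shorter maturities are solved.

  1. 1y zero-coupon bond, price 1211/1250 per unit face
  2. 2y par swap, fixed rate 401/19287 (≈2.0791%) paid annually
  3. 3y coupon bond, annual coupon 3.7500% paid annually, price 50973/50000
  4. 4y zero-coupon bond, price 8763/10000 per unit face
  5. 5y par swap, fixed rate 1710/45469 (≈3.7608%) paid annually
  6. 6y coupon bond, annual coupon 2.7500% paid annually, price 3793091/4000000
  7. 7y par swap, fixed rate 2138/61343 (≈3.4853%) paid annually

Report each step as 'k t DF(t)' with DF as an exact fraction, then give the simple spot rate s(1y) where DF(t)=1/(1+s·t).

1 1 1211/1250
2 2 9599/10000
3 3 9129/10000
4 4 8763/10000
5 5 829/1000
6 6 2003/2500
7 7 3931/5000
s(1y) = (1/(1211/1250) − 1)/(1) = 39/1211 ≈ 3.2205%

step 1 [1y] zero: DF = P = 1211/1250 ≈ 0.968800
step 2 [2y] swap r/1=401/19287: DF=(1 − 401/19287·(0.968800))/(1+401/19287) = 9599/10000 ≈ 0.959900
step 3 [3y] bond c/1=3/80: DF=(50973/50000 − 3/80·(0.968800+0.959900))/(1+3/80) = 9129/10000 ≈ 0.912900
step 4 [4y] zero: DF = P = 8763/10000 ≈ 0.876300
step 5 [5y] swap r/1=1710/45469: DF=(1 − 1710/45469·(0.968800+0.959900+0.912900+0.876300))/(1+1710/45469) = 829/1000 ≈ 0.829000
step 6 [6y] bond c/1=11/400: DF=(3793091/4000000 − 11/400·(0.968800+0.959900+0.912900+0.876300+0.829000))/(1+11/400) = 2003/2500 ≈ 0.801200
step 7 [7y] swap r/1=2138/61343: DF=(1 − 2138/61343·(0.968800+0.959900+0.912900+0.876300+0.829000+0.801200))/(1+2138/61343) = 3931/5000 ≈ 0.786200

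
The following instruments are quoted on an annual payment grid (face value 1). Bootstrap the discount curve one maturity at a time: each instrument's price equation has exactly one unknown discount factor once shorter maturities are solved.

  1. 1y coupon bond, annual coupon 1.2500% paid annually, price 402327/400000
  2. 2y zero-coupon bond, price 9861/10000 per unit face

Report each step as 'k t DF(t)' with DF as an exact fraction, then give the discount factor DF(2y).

1 1 4967/5000
2 2 9861/10000
DF(2y) = 9861/10000 ≈ 0.986100

step 1 [1y] bond c/1=1/80: DF=(402327/400000 − 1/80·(0))/(1+1/80) = 4967/5000 ≈ 0.993400
step 2 [2y] zero: DF = P = 9861/10000 ≈ 0.986100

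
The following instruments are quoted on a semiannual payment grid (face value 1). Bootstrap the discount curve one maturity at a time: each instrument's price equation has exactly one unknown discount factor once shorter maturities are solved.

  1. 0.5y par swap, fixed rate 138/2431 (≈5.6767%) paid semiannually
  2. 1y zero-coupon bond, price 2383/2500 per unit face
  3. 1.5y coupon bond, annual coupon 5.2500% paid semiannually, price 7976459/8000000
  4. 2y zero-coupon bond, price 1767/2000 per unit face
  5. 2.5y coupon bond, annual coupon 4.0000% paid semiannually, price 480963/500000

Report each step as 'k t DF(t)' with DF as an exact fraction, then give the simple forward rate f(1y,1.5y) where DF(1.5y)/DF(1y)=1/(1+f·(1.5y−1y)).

1 1/2 2431/2500
2 1 2383/2500
3 3/2 9223/10000
4 2 1767/2000
5 5/2 8699/10000
f(1y,1.5y) = ((2383/2500)/(9223/10000) − 1)/(1/2) = 618/9223 ≈ 6.7006%

step 1 [0.5y] swap r/2=69/2431: DF=(1 − 69/2431·(0))/(1+69/2431) = 2431/2500 ≈ 0.972400
step 2 [1y] zero: DF = P = 2383/2500 ≈ 0.953200
step 3 [1.5y] bond c/2=21/800: DF=(7976459/8000000 − 21/800·(0.972400+0.953200))/(1+21/800) = 9223/10000 ≈ 0.922300
step 4 [2y] zero: DF = P = 1767/2000 ≈ 0.883500
step 5 [2.5y] bond c/2=1/50: DF=(480963/500000 − 1/50·(0.972400+0.953200+0.922300+0.883500))/(1+1/50) = 8699/10000 ≈ 0.869900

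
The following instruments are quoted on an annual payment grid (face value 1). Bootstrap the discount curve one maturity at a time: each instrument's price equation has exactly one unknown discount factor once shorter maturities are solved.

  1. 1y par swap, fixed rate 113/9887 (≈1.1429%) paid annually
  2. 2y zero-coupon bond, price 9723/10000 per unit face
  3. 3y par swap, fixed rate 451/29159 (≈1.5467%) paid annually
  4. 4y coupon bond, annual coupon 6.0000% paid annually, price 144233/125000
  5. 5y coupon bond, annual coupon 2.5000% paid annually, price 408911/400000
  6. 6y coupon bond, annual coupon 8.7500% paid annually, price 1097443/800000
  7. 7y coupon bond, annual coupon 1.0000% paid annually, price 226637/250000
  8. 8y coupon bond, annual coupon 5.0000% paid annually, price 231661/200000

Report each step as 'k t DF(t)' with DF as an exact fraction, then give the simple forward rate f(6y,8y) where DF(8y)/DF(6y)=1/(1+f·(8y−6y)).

step 1 [1y] swap r/1=113/9887: DF=(1 − 113/9887·(0))/(1+113/9887) = 9887/10000 ≈ 0.988700
step 2 [2y] zero: DF = P = 9723/10000 ≈ 0.972300
step 3 [3y] swap r/1=451/29159: DF=(1 − 451/29159·(0.988700+0.972300))/(1+451/29159) = 9549/10000 ≈ 0.954900
step 4 [4y] bond c/1=3/50: DF=(144233/125000 − 3/50·(0.988700+0.972300+0.954900))/(1+3/50) = 1847/2000 ≈ 0.923500
step 5 [5y] bond c/1=1/40: DF=(408911/400000 − 1/40·(0.988700+0.972300+0.954900+0.923500))/(1+1/40) = 9037/10000 ≈ 0.903700
step 6 [6y] bond c/1=7/80: DF=(1097443/800000 − 7/80·(0.988700+0.972300+0.954900+0.923500+0.903700))/(1+7/80) = 4399/5000 ≈ 0.879800
step 7 [7y] bond c/1=1/100: DF=(226637/250000 − 1/100·(0.988700+0.972300+0.954900+0.923500+0.903700+0.879800))/(1+1/100) = 8419/10000 ≈ 0.841900
step 8 [8y] bond c/1=1/20: DF=(231661/200000 − 1/20·(0.988700+0.972300+0.954900+0.923500+0.903700+0.879800+0.841900))/(1+1/20) = 7953/10000 ≈ 0.795300

1 1 9887/10000
2 2 9723/10000
3 3 9549/10000
4 4 1847/2000
5 5 9037/10000
6 6 4399/5000
7 7 8419/10000
8 8 7953/10000
f(6y,8y) = ((4399/5000)/(7953/10000) − 1)/(2) = 845/15906 ≈ 5.3125%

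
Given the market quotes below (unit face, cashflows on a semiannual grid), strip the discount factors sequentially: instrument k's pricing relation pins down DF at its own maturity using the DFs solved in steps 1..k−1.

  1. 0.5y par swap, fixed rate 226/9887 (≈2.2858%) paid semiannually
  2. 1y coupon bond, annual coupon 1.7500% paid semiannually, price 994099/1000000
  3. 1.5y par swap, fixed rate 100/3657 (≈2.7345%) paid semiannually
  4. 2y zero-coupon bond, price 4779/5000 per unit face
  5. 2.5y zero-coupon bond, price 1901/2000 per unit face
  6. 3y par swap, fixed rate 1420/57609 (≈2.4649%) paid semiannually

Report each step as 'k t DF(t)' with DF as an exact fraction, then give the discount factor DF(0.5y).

step 1 [0.5y] swap r/2=113/9887: DF=(1 − 113/9887·(0))/(1+113/9887) = 9887/10000 ≈ 0.988700
step 2 [1y] bond c/2=7/800: DF=(994099/1000000 − 7/800·(0.988700))/(1+7/800) = 9769/10000 ≈ 0.976900
step 3 [1.5y] swap r/2=50/3657: DF=(1 − 50/3657·(0.988700+0.976900))/(1+50/3657) = 24/25 ≈ 0.960000
step 4 [2y] zero: DF = P = 4779/5000 ≈ 0.955800
step 5 [2.5y] zero: DF = P = 1901/2000 ≈ 0.950500
step 6 [3y] swap r/2=710/57609: DF=(1 − 710/57609·(0.988700+0.976900+0.960000+0.955800+0.950500))/(1+710/57609) = 929/1000 ≈ 0.929000

1 1/2 9887/10000
2 1 9769/10000
3 3/2 24/25
4 2 4779/5000
5 5/2 1901/2000
6 3 929/1000
DF(0.5y) = 9887/10000 ≈ 0.988700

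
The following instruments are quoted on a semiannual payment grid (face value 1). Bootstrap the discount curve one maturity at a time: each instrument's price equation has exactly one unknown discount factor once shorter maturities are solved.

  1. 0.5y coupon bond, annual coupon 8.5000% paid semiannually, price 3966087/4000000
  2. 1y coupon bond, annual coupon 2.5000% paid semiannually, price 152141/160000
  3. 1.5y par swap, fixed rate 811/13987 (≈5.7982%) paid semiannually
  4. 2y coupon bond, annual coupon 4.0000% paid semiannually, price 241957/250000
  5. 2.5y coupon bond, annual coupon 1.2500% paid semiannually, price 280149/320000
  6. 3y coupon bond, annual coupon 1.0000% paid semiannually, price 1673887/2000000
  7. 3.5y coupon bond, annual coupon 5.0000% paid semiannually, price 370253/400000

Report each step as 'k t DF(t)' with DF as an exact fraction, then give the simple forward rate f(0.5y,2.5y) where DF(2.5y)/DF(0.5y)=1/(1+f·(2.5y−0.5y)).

step 1 [0.5y] bond c/2=17/400: DF=(3966087/4000000 − 17/400·(0))/(1+17/400) = 9511/10000 ≈ 0.951100
step 2 [1y] bond c/2=1/80: DF=(152141/160000 − 1/80·(0.951100))/(1+1/80) = 4637/5000 ≈ 0.927400
step 3 [1.5y] swap r/2=811/27974: DF=(1 − 811/27974·(0.951100+0.927400))/(1+811/27974) = 9189/10000 ≈ 0.918900
step 4 [2y] bond c/2=1/50: DF=(241957/250000 − 1/50·(0.951100+0.927400+0.918900))/(1+1/50) = 447/500 ≈ 0.894000
step 5 [2.5y] bond c/2=1/160: DF=(280149/320000 − 1/160·(0.951100+0.927400+0.918900+0.894000))/(1+1/160) = 8471/10000 ≈ 0.847100
step 6 [3y] bond c/2=1/200: DF=(1673887/2000000 − 1/200·(0.951100+0.927400+0.918900+0.894000+0.847100))/(1+1/200) = 4051/5000 ≈ 0.810200
step 7 [3.5y] bond c/2=1/40: DF=(370253/400000 − 1/40·(0.951100+0.927400+0.918900+0.894000+0.847100+0.810200))/(1+1/40) = 3863/5000 ≈ 0.772600

1 1/2 9511/10000
2 1 4637/5000
3 3/2 9189/10000
4 2 447/500
5 5/2 8471/10000
6 3 4051/5000
7 7/2 3863/5000
f(0.5y,2.5y) = ((9511/10000)/(8471/10000) − 1)/(2) = 520/8471 ≈ 6.1386%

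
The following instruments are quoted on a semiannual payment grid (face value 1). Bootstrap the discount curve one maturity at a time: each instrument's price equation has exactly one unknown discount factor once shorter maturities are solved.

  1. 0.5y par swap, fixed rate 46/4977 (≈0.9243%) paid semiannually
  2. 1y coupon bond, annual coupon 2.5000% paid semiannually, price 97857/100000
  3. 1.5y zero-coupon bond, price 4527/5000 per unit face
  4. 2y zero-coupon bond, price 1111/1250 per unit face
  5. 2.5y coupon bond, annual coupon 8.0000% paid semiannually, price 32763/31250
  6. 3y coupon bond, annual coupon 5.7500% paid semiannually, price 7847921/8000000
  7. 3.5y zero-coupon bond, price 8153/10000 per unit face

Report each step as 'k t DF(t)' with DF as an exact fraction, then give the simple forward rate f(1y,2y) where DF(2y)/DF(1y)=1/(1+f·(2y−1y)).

1 1/2 4977/5000
2 1 4771/5000
3 3/2 4527/5000
4 2 1111/1250
5 5/2 8641/10000
6 3 1031/1250
7 7/2 8153/10000
f(1y,2y) = ((4771/5000)/(1111/1250) − 1)/(1) = 327/4444 ≈ 7.3582%

step 1 [0.5y] swap r/2=23/4977: DF=(1 − 23/4977·(0))/(1+23/4977) = 4977/5000 ≈ 0.995400
step 2 [1y] bond c/2=1/80: DF=(97857/100000 − 1/80·(0.995400))/(1+1/80) = 4771/5000 ≈ 0.954200
step 3 [1.5y] zero: DF = P = 4527/5000 ≈ 0.905400
step 4 [2y] zero: DF = P = 1111/1250 ≈ 0.888800
step 5 [2.5y] bond c/2=1/25: DF=(32763/31250 − 1/25·(0.995400+0.954200+0.905400+0.888800))/(1+1/25) = 8641/10000 ≈ 0.864100
step 6 [3y] bond c/2=23/800: DF=(7847921/8000000 − 23/800·(0.995400+0.954200+0.905400+0.888800+0.864100))/(1+23/800) = 1031/1250 ≈ 0.824800
step 7 [3.5y] zero: DF = P = 8153/10000 ≈ 0.815300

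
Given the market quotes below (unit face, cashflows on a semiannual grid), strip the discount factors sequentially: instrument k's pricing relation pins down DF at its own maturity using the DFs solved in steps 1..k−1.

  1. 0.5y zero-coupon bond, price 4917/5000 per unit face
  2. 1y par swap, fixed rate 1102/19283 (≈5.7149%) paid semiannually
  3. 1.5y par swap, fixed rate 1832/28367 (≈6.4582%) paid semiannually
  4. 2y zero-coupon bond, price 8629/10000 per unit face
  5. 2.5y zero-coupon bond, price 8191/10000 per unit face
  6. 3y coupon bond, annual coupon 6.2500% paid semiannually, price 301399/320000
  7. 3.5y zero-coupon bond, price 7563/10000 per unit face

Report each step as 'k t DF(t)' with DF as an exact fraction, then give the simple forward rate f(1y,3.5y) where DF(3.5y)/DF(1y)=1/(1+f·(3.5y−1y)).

1 1/2 4917/5000
2 1 9449/10000
3 3/2 2271/2500
4 2 8629/10000
5 5/2 8191/10000
6 3 1941/2500
7 7/2 7563/10000
f(1y,3.5y) = ((9449/10000)/(7563/10000) − 1)/(5/2) = 3772/37815 ≈ 9.9749%

step 1 [0.5y] zero: DF = P = 4917/5000 ≈ 0.983400
step 2 [1y] swap r/2=551/19283: DF=(1 − 551/19283·(0.983400))/(1+551/19283) = 9449/10000 ≈ 0.944900
step 3 [1.5y] swap r/2=916/28367: DF=(1 − 916/28367·(0.983400+0.944900))/(1+916/28367) = 2271/2500 ≈ 0.908400
step 4 [2y] zero: DF = P = 8629/10000 ≈ 0.862900
step 5 [2.5y] zero: DF = P = 8191/10000 ≈ 0.819100
step 6 [3y] bond c/2=1/32: DF=(301399/320000 − 1/32·(0.983400+0.944900+0.908400+0.862900+0.819100))/(1+1/32) = 1941/2500 ≈ 0.776400
step 7 [3.5y] zero: DF = P = 7563/10000 ≈ 0.756300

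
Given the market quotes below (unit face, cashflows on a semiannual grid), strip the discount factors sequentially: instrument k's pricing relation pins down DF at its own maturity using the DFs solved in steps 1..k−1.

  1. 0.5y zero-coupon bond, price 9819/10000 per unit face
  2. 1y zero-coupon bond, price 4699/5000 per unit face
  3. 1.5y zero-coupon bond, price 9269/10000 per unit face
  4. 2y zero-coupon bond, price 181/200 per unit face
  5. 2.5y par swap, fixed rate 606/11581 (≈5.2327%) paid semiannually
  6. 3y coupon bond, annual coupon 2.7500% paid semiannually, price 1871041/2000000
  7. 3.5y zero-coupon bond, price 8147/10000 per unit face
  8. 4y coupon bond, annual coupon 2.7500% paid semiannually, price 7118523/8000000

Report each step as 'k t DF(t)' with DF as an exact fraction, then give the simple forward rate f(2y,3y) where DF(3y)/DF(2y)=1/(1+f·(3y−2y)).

step 1 [0.5y] zero: DF = P = 9819/10000 ≈ 0.981900
step 2 [1y] zero: DF = P = 4699/5000 ≈ 0.939800
step 3 [1.5y] zero: DF = P = 9269/10000 ≈ 0.926900
step 4 [2y] zero: DF = P = 181/200 ≈ 0.905000
step 5 [2.5y] swap r/2=303/11581: DF=(1 − 303/11581·(0.981900+0.939800+0.926900+0.905000))/(1+303/11581) = 2197/2500 ≈ 0.878800
step 6 [3y] bond c/2=11/800: DF=(1871041/2000000 − 11/800·(0.981900+0.939800+0.926900+0.905000+0.878800))/(1+11/800) = 43/50 ≈ 0.860000
step 7 [3.5y] zero: DF = P = 8147/10000 ≈ 0.814700
step 8 [4y] bond c/2=11/800: DF=(7118523/8000000 − 11/800·(0.981900+0.939800+0.926900+0.905000+0.878800+0.860000+0.814700))/(1+11/800) = 3961/5000 ≈ 0.792200

1 1/2 9819/10000
2 1 4699/5000
3 3/2 9269/10000
4 2 181/200
5 5/2 2197/2500
6 3 43/50
7 7/2 8147/10000
8 4 3961/5000
f(2y,3y) = ((181/200)/(43/50) − 1)/(1) = 9/172 ≈ 5.2326%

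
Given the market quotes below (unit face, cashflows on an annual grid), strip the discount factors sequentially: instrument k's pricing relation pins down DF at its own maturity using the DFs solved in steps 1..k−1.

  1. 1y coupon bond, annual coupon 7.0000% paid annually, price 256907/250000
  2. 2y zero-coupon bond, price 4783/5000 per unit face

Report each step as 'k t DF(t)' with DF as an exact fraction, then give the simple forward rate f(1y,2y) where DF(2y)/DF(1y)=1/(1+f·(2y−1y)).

1 1 2401/2500
2 2 4783/5000
f(1y,2y) = ((2401/2500)/(4783/5000) − 1)/(1) = 19/4783 ≈ 0.3972%

step 1 [1y] bond c/1=7/100: DF=(256907/250000 − 7/100·(0))/(1+7/100) = 2401/2500 ≈ 0.960400
step 2 [2y] zero: DF = P = 4783/5000 ≈ 0.956600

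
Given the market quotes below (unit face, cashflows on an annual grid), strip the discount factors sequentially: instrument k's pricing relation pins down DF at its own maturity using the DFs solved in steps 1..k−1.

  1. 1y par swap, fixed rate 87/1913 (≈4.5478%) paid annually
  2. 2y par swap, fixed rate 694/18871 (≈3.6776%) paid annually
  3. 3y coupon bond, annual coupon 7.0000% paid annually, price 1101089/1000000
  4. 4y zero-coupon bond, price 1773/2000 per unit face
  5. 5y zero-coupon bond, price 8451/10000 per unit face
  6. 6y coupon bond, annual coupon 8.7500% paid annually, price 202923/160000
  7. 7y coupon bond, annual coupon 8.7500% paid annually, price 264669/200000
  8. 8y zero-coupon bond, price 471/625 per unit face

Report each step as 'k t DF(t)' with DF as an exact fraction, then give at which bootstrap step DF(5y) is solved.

step 1 [1y] swap r/1=87/1913: DF=(1 − 87/1913·(0))/(1+87/1913) = 1913/2000 ≈ 0.956500
step 2 [2y] swap r/1=694/18871: DF=(1 − 694/18871·(0.956500))/(1+694/18871) = 4653/5000 ≈ 0.930600
step 3 [3y] bond c/1=7/100: DF=(1101089/1000000 − 7/100·(0.956500+0.930600))/(1+7/100) = 566/625 ≈ 0.905600
step 4 [4y] zero: DF = P = 1773/2000 ≈ 0.886500
step 5 [5y] zero: DF = P = 8451/10000 ≈ 0.845100
step 6 [6y] bond c/1=7/80: DF=(202923/160000 − 7/80·(0.956500+0.930600+0.905600+0.886500+0.845100))/(1+7/80) = 4011/5000 ≈ 0.802200
step 7 [7y] bond c/1=7/80: DF=(264669/200000 − 7/80·(0.956500+0.930600+0.905600+0.886500+0.845100+0.802200))/(1+7/80) = 7883/10000 ≈ 0.788300
step 8 [8y] zero: DF = P = 471/625 ≈ 0.753600

1 1 1913/2000
2 2 4653/5000
3 3 566/625
4 4 1773/2000
5 5 8451/10000
6 6 4011/5000
7 7 7883/10000
8 8 471/625
DF(5y) is solved at step 5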